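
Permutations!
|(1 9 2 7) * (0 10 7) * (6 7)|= 7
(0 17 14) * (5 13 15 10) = (0 17 14)(5 13 15 10) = [17, 1, 2, 3, 4, 13, 6, 7, 8, 9, 5, 11, 12, 15, 0, 10, 16, 14]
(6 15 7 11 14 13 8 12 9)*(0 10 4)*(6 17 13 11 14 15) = (0 10 4)(7 14 11 15)(8 12 9 17 13) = [10, 1, 2, 3, 0, 5, 6, 14, 12, 17, 4, 15, 9, 8, 11, 7, 16, 13]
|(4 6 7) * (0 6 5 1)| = |(0 6 7 4 5 1)| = 6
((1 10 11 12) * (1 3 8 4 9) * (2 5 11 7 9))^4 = ((1 10 7 9)(2 5 11 12 3 8 4))^4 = (2 3 5 8 11 4 12)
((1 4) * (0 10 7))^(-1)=(0 7 10)(1 4)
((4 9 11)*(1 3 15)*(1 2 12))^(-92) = (1 2 3 12 15)(4 9 11) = ((1 3 15 2 12)(4 9 11))^(-92)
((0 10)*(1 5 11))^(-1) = ((0 10)(1 5 11))^(-1) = (0 10)(1 11 5)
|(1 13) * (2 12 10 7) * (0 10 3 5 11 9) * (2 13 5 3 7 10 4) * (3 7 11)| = |(0 4 2 12 11 9)(1 5 3 7 13)| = 30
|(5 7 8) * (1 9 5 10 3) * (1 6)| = |(1 9 5 7 8 10 3 6)| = 8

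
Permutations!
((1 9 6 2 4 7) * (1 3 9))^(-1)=(2 6 9 3 7 4)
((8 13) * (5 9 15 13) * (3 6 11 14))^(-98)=(3 11)(5 15 8 9 13)(6 14)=((3 6 11 14)(5 9 15 13 8))^(-98)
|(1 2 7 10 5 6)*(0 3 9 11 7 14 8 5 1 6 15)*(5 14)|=|(0 3 9 11 7 10 1 2 5 15)(8 14)|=10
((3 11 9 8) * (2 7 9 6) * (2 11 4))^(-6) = (11)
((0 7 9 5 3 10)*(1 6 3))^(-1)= (0 10 3 6 1 5 9 7)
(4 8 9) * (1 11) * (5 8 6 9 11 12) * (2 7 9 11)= [0, 12, 7, 3, 6, 8, 11, 9, 2, 4, 10, 1, 5]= (1 12 5 8 2 7 9 4 6 11)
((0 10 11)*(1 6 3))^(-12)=(11)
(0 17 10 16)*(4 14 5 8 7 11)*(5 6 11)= (0 17 10 16)(4 14 6 11)(5 8 7)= [17, 1, 2, 3, 14, 8, 11, 5, 7, 9, 16, 4, 12, 13, 6, 15, 0, 10]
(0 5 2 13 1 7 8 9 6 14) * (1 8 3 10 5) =(0 1 7 3 10 5 2 13 8 9 6 14) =[1, 7, 13, 10, 4, 2, 14, 3, 9, 6, 5, 11, 12, 8, 0]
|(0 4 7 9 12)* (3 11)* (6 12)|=6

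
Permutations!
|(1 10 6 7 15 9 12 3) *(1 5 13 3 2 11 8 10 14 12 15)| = |(1 14 12 2 11 8 10 6 7)(3 5 13)(9 15)| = 18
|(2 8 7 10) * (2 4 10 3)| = 4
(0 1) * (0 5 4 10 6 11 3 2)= (0 1 5 4 10 6 11 3 2)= [1, 5, 0, 2, 10, 4, 11, 7, 8, 9, 6, 3]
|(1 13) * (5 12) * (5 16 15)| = 4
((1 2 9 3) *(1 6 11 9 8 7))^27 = (1 7 8 2)(3 9 11 6)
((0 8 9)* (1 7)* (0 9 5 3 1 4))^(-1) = (9)(0 4 7 1 3 5 8)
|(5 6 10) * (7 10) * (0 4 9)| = |(0 4 9)(5 6 7 10)| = 12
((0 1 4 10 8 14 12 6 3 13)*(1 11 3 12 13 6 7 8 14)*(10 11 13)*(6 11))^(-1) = ((0 13)(1 4 6 12 7 8)(3 11)(10 14))^(-1) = (0 13)(1 8 7 12 6 4)(3 11)(10 14)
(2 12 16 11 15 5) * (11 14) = (2 12 16 14 11 15 5) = [0, 1, 12, 3, 4, 2, 6, 7, 8, 9, 10, 15, 16, 13, 11, 5, 14]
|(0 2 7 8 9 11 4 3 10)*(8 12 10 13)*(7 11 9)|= 10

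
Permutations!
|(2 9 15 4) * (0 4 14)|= |(0 4 2 9 15 14)|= 6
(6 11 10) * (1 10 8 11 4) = (1 10 6 4)(8 11) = [0, 10, 2, 3, 1, 5, 4, 7, 11, 9, 6, 8]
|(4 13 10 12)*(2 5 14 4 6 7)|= |(2 5 14 4 13 10 12 6 7)|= 9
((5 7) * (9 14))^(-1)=((5 7)(9 14))^(-1)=(5 7)(9 14)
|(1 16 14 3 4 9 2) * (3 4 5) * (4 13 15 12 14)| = |(1 16 4 9 2)(3 5)(12 14 13 15)| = 20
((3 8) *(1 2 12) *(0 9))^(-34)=((0 9)(1 2 12)(3 8))^(-34)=(1 12 2)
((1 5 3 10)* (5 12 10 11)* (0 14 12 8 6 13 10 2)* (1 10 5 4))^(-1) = (0 2 12 14)(1 4 11 3 5 13 6 8)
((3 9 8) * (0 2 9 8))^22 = (0 2 9)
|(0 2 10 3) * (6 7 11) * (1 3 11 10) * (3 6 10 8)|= |(0 2 1 6 7 8 3)(10 11)|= 14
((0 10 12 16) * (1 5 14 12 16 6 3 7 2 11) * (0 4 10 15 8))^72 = ((0 15 8)(1 5 14 12 6 3 7 2 11)(4 10 16))^72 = (16)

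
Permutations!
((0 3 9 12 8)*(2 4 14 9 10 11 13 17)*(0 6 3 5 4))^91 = (0 6)(2 8)(3 5)(4 10)(9 13)(11 14)(12 17)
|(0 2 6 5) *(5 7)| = 5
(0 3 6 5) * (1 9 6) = (0 3 1 9 6 5) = [3, 9, 2, 1, 4, 0, 5, 7, 8, 6]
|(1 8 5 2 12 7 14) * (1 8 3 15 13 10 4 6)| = 42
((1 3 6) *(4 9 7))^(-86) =(1 3 6)(4 9 7)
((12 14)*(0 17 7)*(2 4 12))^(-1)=(0 7 17)(2 14 12 4)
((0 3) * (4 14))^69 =((0 3)(4 14))^69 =(0 3)(4 14)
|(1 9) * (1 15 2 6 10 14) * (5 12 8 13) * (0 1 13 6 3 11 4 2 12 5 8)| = 20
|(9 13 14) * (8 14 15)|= 5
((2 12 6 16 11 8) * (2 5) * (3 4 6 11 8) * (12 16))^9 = (2 16 8 5)(3 11 12 6 4) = ((2 16 8 5)(3 4 6 12 11))^9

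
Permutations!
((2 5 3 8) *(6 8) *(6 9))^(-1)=(2 8 6 9 3 5)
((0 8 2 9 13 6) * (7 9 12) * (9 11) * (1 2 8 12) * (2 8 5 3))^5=(0 13 11 12 6 9 7)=((0 12 7 11 9 13 6)(1 8 5 3 2))^5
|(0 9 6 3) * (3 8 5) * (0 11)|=7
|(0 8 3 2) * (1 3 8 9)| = 5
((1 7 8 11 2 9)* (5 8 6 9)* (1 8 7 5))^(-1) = (1 2 11 8 9 6 7 5)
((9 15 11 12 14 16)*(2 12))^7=((2 12 14 16 9 15 11))^7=(16)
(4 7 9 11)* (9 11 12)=(4 7 11)(9 12)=[0, 1, 2, 3, 7, 5, 6, 11, 8, 12, 10, 4, 9]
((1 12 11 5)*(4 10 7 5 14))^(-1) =((1 12 11 14 4 10 7 5))^(-1) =(1 5 7 10 4 14 11 12)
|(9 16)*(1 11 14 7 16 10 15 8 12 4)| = 11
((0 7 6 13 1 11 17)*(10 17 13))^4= ((0 7 6 10 17)(1 11 13))^4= (0 17 10 6 7)(1 11 13)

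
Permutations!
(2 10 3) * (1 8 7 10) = (1 8 7 10 3 2) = [0, 8, 1, 2, 4, 5, 6, 10, 7, 9, 3]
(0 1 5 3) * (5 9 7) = (0 1 9 7 5 3) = [1, 9, 2, 0, 4, 3, 6, 5, 8, 7]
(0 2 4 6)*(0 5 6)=(0 2 4)(5 6)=[2, 1, 4, 3, 0, 6, 5]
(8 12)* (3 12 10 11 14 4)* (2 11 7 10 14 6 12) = (2 11 6 12 8 14 4 3)(7 10) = [0, 1, 11, 2, 3, 5, 12, 10, 14, 9, 7, 6, 8, 13, 4]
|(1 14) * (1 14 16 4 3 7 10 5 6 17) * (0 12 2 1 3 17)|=12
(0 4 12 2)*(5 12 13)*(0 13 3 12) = [4, 1, 13, 12, 3, 0, 6, 7, 8, 9, 10, 11, 2, 5] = (0 4 3 12 2 13 5)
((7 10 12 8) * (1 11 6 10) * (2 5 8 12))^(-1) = (12)(1 7 8 5 2 10 6 11)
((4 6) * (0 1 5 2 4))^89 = (0 6 4 2 5 1)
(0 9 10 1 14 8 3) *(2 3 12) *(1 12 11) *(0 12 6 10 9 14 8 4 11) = [14, 8, 3, 12, 11, 5, 10, 7, 0, 9, 6, 1, 2, 13, 4] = (0 14 4 11 1 8)(2 3 12)(6 10)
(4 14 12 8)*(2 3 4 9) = (2 3 4 14 12 8 9) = [0, 1, 3, 4, 14, 5, 6, 7, 9, 2, 10, 11, 8, 13, 12]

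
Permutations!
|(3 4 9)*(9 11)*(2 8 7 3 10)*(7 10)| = |(2 8 10)(3 4 11 9 7)| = 15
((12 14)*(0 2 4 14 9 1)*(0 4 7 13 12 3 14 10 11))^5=((0 2 7 13 12 9 1 4 10 11)(3 14))^5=(0 9)(1 2)(3 14)(4 7)(10 13)(11 12)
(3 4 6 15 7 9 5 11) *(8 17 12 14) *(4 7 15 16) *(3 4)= (3 7 9 5 11 4 6 16)(8 17 12 14)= [0, 1, 2, 7, 6, 11, 16, 9, 17, 5, 10, 4, 14, 13, 8, 15, 3, 12]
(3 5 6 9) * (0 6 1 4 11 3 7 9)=(0 6)(1 4 11 3 5)(7 9)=[6, 4, 2, 5, 11, 1, 0, 9, 8, 7, 10, 3]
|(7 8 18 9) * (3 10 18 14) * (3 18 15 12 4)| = |(3 10 15 12 4)(7 8 14 18 9)| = 5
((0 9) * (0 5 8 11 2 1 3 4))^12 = (0 8 1)(2 4 5)(3 9 11)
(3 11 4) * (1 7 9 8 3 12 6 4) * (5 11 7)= (1 5 11)(3 7 9 8)(4 12 6)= [0, 5, 2, 7, 12, 11, 4, 9, 3, 8, 10, 1, 6]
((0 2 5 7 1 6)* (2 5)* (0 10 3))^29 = (0 5 7 1 6 10 3)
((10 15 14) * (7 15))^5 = ((7 15 14 10))^5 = (7 15 14 10)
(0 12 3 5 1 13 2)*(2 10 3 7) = (0 12 7 2)(1 13 10 3 5) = [12, 13, 0, 5, 4, 1, 6, 2, 8, 9, 3, 11, 7, 10]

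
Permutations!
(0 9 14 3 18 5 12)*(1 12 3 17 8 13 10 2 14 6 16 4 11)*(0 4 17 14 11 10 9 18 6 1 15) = (0 18 5 3 6 16 17 8 13 9 1 12 4 10 2 11 15) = [18, 12, 11, 6, 10, 3, 16, 7, 13, 1, 2, 15, 4, 9, 14, 0, 17, 8, 5]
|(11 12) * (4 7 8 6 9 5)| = 6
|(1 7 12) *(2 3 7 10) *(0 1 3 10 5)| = |(0 1 5)(2 10)(3 7 12)| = 6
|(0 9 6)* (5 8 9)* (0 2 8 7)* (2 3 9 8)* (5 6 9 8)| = 6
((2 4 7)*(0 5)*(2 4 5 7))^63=((0 7 4 2 5))^63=(0 2 7 5 4)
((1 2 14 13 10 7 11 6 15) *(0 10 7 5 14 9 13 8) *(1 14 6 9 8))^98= (0 8 2 1 14 15 6 5 10)(7 9)(11 13)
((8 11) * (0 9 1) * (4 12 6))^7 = ((0 9 1)(4 12 6)(8 11))^7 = (0 9 1)(4 12 6)(8 11)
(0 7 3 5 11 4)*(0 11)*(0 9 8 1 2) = (0 7 3 5 9 8 1 2)(4 11) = [7, 2, 0, 5, 11, 9, 6, 3, 1, 8, 10, 4]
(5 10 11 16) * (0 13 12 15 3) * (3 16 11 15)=(0 13 12 3)(5 10 15 16)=[13, 1, 2, 0, 4, 10, 6, 7, 8, 9, 15, 11, 3, 12, 14, 16, 5]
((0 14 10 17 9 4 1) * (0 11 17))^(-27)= (1 9 11 4 17)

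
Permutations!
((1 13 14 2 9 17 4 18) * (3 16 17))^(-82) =((1 13 14 2 9 3 16 17 4 18))^(-82) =(1 4 16 9 14)(2 13 18 17 3)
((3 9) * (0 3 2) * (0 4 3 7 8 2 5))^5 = ((0 7 8 2 4 3 9 5))^5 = (0 3 8 5 4 7 9 2)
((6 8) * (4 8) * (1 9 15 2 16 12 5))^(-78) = (1 5 12 16 2 15 9)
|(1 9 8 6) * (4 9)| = 5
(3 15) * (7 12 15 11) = (3 11 7 12 15) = [0, 1, 2, 11, 4, 5, 6, 12, 8, 9, 10, 7, 15, 13, 14, 3]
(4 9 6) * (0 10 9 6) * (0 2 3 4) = [10, 1, 3, 4, 6, 5, 0, 7, 8, 2, 9] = (0 10 9 2 3 4 6)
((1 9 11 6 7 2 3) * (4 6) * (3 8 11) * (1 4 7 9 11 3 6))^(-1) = ((1 11 7 2 8 3 4)(6 9))^(-1) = (1 4 3 8 2 7 11)(6 9)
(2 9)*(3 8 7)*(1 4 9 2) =[0, 4, 2, 8, 9, 5, 6, 3, 7, 1] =(1 4 9)(3 8 7)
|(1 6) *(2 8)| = |(1 6)(2 8)| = 2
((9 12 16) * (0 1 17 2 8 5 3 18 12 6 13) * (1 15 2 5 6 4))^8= (0 2 6)(1 4 9 16 12 18 3 5 17)(8 13 15)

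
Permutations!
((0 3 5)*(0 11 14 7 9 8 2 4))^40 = (14)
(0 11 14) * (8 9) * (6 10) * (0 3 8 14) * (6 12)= (0 11)(3 8 9 14)(6 10 12)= [11, 1, 2, 8, 4, 5, 10, 7, 9, 14, 12, 0, 6, 13, 3]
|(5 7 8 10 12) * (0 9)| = 10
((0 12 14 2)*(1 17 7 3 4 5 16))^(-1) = (0 2 14 12)(1 16 5 4 3 7 17) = ((0 12 14 2)(1 17 7 3 4 5 16))^(-1)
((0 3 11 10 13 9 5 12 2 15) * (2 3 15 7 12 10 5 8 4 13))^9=((0 15)(2 7 12 3 11 5 10)(4 13 9 8))^9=(0 15)(2 12 11 10 7 3 5)(4 13 9 8)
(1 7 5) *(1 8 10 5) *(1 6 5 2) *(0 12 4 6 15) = (0 12 4 6 5 8 10 2 1 7 15) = [12, 7, 1, 3, 6, 8, 5, 15, 10, 9, 2, 11, 4, 13, 14, 0]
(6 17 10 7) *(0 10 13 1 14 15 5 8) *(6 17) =(0 10 7 17 13 1 14 15 5 8) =[10, 14, 2, 3, 4, 8, 6, 17, 0, 9, 7, 11, 12, 1, 15, 5, 16, 13]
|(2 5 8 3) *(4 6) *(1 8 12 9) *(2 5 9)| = |(1 8 3 5 12 2 9)(4 6)| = 14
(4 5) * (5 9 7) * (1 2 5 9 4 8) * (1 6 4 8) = (1 2 5)(4 8 6)(7 9) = [0, 2, 5, 3, 8, 1, 4, 9, 6, 7]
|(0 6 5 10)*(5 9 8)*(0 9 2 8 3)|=8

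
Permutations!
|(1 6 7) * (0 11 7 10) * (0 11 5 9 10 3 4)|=|(0 5 9 10 11 7 1 6 3 4)|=10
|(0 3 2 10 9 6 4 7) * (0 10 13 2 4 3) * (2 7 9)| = 4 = |(2 13 7 10)(3 4 9 6)|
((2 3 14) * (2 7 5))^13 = (2 7 3 5 14)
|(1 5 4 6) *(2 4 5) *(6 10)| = |(1 2 4 10 6)| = 5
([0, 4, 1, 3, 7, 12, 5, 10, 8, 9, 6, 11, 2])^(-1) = (1 2 12 5 6 10 7 4)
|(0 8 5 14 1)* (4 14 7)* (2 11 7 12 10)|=|(0 8 5 12 10 2 11 7 4 14 1)|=11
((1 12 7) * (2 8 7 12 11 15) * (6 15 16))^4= (1 15)(2 11)(6 7)(8 16)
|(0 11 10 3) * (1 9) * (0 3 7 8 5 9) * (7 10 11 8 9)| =6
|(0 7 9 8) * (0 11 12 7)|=|(7 9 8 11 12)|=5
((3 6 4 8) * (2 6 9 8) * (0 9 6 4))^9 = (0 6 3 8 9)(2 4)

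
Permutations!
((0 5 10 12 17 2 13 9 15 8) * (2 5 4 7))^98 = ((0 4 7 2 13 9 15 8)(5 10 12 17))^98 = (0 7 13 15)(2 9 8 4)(5 12)(10 17)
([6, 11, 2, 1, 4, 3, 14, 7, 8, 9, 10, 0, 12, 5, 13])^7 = (0 11 1 3 5 13 14 6)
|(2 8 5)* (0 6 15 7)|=12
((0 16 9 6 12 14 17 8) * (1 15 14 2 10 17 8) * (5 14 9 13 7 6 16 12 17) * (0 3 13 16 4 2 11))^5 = (0 11 12)(1 10 13 15 5 7 9 14 6 4 8 17 2 3)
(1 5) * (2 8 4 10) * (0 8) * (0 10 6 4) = (0 8)(1 5)(2 10)(4 6) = [8, 5, 10, 3, 6, 1, 4, 7, 0, 9, 2]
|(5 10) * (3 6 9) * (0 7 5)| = 12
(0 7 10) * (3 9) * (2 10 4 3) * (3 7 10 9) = [10, 1, 9, 3, 7, 5, 6, 4, 8, 2, 0] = (0 10)(2 9)(4 7)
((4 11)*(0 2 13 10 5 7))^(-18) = ((0 2 13 10 5 7)(4 11))^(-18) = (13)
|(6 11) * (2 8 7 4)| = 4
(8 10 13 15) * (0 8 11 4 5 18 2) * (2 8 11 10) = (0 11 4 5 18 8 2)(10 13 15) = [11, 1, 0, 3, 5, 18, 6, 7, 2, 9, 13, 4, 12, 15, 14, 10, 16, 17, 8]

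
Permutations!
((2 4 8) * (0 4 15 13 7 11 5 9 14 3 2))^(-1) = ((0 4 8)(2 15 13 7 11 5 9 14 3))^(-1) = (0 8 4)(2 3 14 9 5 11 7 13 15)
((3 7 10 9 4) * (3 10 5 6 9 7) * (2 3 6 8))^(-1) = ((2 3 6 9 4 10 7 5 8))^(-1) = (2 8 5 7 10 4 9 6 3)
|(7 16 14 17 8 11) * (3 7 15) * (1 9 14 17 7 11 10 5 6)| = 30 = |(1 9 14 7 16 17 8 10 5 6)(3 11 15)|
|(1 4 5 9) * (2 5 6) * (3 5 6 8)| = |(1 4 8 3 5 9)(2 6)| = 6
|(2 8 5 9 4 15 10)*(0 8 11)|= 9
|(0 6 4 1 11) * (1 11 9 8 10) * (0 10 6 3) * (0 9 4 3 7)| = |(0 7)(1 4 11 10)(3 9 8 6)| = 4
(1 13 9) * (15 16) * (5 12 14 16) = (1 13 9)(5 12 14 16 15) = [0, 13, 2, 3, 4, 12, 6, 7, 8, 1, 10, 11, 14, 9, 16, 5, 15]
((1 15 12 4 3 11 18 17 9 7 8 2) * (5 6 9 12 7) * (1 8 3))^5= (1 18 15 17 7 12 3 4 11)(2 8)(5 9 6)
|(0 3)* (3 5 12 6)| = |(0 5 12 6 3)| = 5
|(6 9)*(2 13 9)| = 4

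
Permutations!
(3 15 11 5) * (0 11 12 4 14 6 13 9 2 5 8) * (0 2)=(0 11 8 2 5 3 15 12 4 14 6 13 9)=[11, 1, 5, 15, 14, 3, 13, 7, 2, 0, 10, 8, 4, 9, 6, 12]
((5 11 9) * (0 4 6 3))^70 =(0 6)(3 4)(5 11 9)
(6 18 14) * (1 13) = (1 13)(6 18 14) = [0, 13, 2, 3, 4, 5, 18, 7, 8, 9, 10, 11, 12, 1, 6, 15, 16, 17, 14]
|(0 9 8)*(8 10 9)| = 2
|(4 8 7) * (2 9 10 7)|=6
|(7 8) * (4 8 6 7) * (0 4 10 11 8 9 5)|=|(0 4 9 5)(6 7)(8 10 11)|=12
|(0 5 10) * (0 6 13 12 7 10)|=10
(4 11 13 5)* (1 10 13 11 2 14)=(1 10 13 5 4 2 14)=[0, 10, 14, 3, 2, 4, 6, 7, 8, 9, 13, 11, 12, 5, 1]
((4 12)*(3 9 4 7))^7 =((3 9 4 12 7))^7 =(3 4 7 9 12)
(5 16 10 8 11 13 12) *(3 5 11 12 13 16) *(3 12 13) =(3 5 12 11 16 10 8 13) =[0, 1, 2, 5, 4, 12, 6, 7, 13, 9, 8, 16, 11, 3, 14, 15, 10]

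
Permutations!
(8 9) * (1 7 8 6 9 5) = (1 7 8 5)(6 9) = [0, 7, 2, 3, 4, 1, 9, 8, 5, 6]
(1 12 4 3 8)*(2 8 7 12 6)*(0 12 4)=(0 12)(1 6 2 8)(3 7 4)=[12, 6, 8, 7, 3, 5, 2, 4, 1, 9, 10, 11, 0]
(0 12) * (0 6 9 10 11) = (0 12 6 9 10 11) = [12, 1, 2, 3, 4, 5, 9, 7, 8, 10, 11, 0, 6]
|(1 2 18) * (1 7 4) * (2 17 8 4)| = 12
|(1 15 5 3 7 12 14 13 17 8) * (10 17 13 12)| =|(1 15 5 3 7 10 17 8)(12 14)| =8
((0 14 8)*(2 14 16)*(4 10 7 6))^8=((0 16 2 14 8)(4 10 7 6))^8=(0 14 16 8 2)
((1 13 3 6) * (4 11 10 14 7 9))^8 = ((1 13 3 6)(4 11 10 14 7 9))^8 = (4 10 7)(9 11 14)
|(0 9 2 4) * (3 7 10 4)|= |(0 9 2 3 7 10 4)|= 7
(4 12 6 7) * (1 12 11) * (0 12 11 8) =(0 12 6 7 4 8)(1 11) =[12, 11, 2, 3, 8, 5, 7, 4, 0, 9, 10, 1, 6]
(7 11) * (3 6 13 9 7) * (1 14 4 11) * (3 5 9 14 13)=(1 13 14 4 11 5 9 7)(3 6)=[0, 13, 2, 6, 11, 9, 3, 1, 8, 7, 10, 5, 12, 14, 4]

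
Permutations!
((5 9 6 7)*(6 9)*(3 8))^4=((9)(3 8)(5 6 7))^4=(9)(5 6 7)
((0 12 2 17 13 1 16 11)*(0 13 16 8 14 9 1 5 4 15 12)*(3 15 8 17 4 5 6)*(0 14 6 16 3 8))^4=((0 14 9 1 17 3 15 12 2 4)(6 8)(11 13 16))^4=(0 17 2 9 15)(1 12 14 3 4)(11 13 16)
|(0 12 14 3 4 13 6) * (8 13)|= 8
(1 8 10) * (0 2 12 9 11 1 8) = [2, 0, 12, 3, 4, 5, 6, 7, 10, 11, 8, 1, 9] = (0 2 12 9 11 1)(8 10)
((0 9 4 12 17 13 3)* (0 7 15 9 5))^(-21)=(0 5)(3 9 17 7 4 13 15 12)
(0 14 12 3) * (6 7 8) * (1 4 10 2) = [14, 4, 1, 0, 10, 5, 7, 8, 6, 9, 2, 11, 3, 13, 12] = (0 14 12 3)(1 4 10 2)(6 7 8)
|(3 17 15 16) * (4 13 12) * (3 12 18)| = 8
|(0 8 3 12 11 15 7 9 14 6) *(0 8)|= |(3 12 11 15 7 9 14 6 8)|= 9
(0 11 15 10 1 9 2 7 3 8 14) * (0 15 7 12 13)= (0 11 7 3 8 14 15 10 1 9 2 12 13)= [11, 9, 12, 8, 4, 5, 6, 3, 14, 2, 1, 7, 13, 0, 15, 10]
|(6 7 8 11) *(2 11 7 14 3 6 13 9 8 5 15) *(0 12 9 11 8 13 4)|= 30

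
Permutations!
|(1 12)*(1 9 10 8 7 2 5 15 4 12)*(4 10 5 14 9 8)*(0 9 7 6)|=|(0 9 5 15 10 4 12 8 6)(2 14 7)|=9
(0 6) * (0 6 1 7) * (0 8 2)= [1, 7, 0, 3, 4, 5, 6, 8, 2]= (0 1 7 8 2)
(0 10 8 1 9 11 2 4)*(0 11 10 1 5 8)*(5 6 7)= [1, 9, 4, 3, 11, 8, 7, 5, 6, 10, 0, 2]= (0 1 9 10)(2 4 11)(5 8 6 7)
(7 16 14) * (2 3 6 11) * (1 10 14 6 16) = [0, 10, 3, 16, 4, 5, 11, 1, 8, 9, 14, 2, 12, 13, 7, 15, 6] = (1 10 14 7)(2 3 16 6 11)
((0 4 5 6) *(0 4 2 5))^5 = ((0 2 5 6 4))^5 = (6)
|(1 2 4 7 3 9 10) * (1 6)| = |(1 2 4 7 3 9 10 6)| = 8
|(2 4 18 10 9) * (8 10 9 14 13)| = 4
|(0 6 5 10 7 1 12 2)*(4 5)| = 9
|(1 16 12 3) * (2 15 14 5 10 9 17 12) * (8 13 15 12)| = |(1 16 2 12 3)(5 10 9 17 8 13 15 14)| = 40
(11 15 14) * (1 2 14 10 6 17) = (1 2 14 11 15 10 6 17) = [0, 2, 14, 3, 4, 5, 17, 7, 8, 9, 6, 15, 12, 13, 11, 10, 16, 1]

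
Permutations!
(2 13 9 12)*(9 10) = (2 13 10 9 12) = [0, 1, 13, 3, 4, 5, 6, 7, 8, 12, 9, 11, 2, 10]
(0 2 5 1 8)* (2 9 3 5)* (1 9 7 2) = (0 7 2 1 8)(3 5 9) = [7, 8, 1, 5, 4, 9, 6, 2, 0, 3]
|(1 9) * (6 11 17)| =6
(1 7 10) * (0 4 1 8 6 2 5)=(0 4 1 7 10 8 6 2 5)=[4, 7, 5, 3, 1, 0, 2, 10, 6, 9, 8]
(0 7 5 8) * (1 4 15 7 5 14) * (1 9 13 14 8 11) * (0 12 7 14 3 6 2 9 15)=(0 5 11 1 4)(2 9 13 3 6)(7 8 12)(14 15)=[5, 4, 9, 6, 0, 11, 2, 8, 12, 13, 10, 1, 7, 3, 15, 14]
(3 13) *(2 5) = (2 5)(3 13) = [0, 1, 5, 13, 4, 2, 6, 7, 8, 9, 10, 11, 12, 3]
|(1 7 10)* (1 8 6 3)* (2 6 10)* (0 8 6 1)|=|(0 8 10 6 3)(1 7 2)|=15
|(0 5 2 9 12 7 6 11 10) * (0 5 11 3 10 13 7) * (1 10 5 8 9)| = 13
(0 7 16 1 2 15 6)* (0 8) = [7, 2, 15, 3, 4, 5, 8, 16, 0, 9, 10, 11, 12, 13, 14, 6, 1] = (0 7 16 1 2 15 6 8)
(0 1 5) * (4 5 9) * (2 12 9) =(0 1 2 12 9 4 5) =[1, 2, 12, 3, 5, 0, 6, 7, 8, 4, 10, 11, 9]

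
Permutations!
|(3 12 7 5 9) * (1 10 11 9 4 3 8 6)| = |(1 10 11 9 8 6)(3 12 7 5 4)| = 30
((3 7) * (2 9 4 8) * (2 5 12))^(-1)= ((2 9 4 8 5 12)(3 7))^(-1)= (2 12 5 8 4 9)(3 7)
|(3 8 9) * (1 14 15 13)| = 12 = |(1 14 15 13)(3 8 9)|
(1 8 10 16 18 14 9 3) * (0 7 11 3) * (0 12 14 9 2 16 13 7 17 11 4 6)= (0 17 11 3 1 8 10 13 7 4 6)(2 16 18 9 12 14)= [17, 8, 16, 1, 6, 5, 0, 4, 10, 12, 13, 3, 14, 7, 2, 15, 18, 11, 9]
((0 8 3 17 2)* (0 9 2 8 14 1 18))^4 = (18)(3 17 8)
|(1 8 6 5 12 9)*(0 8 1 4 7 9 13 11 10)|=|(0 8 6 5 12 13 11 10)(4 7 9)|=24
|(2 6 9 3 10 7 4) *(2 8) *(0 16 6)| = 10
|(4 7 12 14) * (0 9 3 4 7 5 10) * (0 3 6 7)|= |(0 9 6 7 12 14)(3 4 5 10)|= 12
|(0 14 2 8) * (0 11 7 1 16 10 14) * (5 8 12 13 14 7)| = 12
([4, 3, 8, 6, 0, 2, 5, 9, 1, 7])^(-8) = [0, 2, 6, 8, 4, 3, 1, 7, 5, 9]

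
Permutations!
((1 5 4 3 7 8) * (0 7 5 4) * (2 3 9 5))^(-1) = (0 5 9 4 1 8 7)(2 3)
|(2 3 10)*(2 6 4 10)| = 6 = |(2 3)(4 10 6)|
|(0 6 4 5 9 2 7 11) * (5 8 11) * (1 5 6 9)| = 8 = |(0 9 2 7 6 4 8 11)(1 5)|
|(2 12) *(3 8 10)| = 6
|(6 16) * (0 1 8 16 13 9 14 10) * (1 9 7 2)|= 28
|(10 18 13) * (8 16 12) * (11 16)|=12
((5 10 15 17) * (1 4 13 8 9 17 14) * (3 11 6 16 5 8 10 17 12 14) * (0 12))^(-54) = (0 6 4 8 3 14 5 10)(1 17 15 12 16 13 9 11)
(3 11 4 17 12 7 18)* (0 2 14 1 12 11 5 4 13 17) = (0 2 14 1 12 7 18 3 5 4)(11 13 17) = [2, 12, 14, 5, 0, 4, 6, 18, 8, 9, 10, 13, 7, 17, 1, 15, 16, 11, 3]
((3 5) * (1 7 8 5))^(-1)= (1 3 5 8 7)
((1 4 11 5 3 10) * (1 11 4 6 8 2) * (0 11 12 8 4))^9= (0 6 2 12 3 11 4 1 8 10 5)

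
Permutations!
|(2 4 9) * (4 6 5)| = 5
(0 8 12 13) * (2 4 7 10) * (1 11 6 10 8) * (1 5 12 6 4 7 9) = (0 5 12 13)(1 11 4 9)(2 7 8 6 10) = [5, 11, 7, 3, 9, 12, 10, 8, 6, 1, 2, 4, 13, 0]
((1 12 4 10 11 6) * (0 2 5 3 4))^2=((0 2 5 3 4 10 11 6 1 12))^2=(0 5 4 11 1)(2 3 10 6 12)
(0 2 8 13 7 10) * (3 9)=[2, 1, 8, 9, 4, 5, 6, 10, 13, 3, 0, 11, 12, 7]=(0 2 8 13 7 10)(3 9)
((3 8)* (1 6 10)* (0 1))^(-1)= (0 10 6 1)(3 8)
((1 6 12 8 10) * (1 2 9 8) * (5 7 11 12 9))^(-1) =((1 6 9 8 10 2 5 7 11 12))^(-1) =(1 12 11 7 5 2 10 8 9 6)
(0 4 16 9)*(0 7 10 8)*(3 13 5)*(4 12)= (0 12 4 16 9 7 10 8)(3 13 5)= [12, 1, 2, 13, 16, 3, 6, 10, 0, 7, 8, 11, 4, 5, 14, 15, 9]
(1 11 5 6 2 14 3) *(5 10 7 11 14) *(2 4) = [0, 14, 5, 1, 2, 6, 4, 11, 8, 9, 7, 10, 12, 13, 3] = (1 14 3)(2 5 6 4)(7 11 10)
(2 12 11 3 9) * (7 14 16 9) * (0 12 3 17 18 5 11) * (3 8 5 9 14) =[12, 1, 8, 7, 4, 11, 6, 3, 5, 2, 10, 17, 0, 13, 16, 15, 14, 18, 9] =(0 12)(2 8 5 11 17 18 9)(3 7)(14 16)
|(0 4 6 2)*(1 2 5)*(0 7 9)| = |(0 4 6 5 1 2 7 9)| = 8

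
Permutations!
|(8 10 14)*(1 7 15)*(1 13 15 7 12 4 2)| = 12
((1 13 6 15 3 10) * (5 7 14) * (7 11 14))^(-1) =((1 13 6 15 3 10)(5 11 14))^(-1) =(1 10 3 15 6 13)(5 14 11)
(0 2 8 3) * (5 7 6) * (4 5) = (0 2 8 3)(4 5 7 6) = [2, 1, 8, 0, 5, 7, 4, 6, 3]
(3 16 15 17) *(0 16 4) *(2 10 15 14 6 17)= (0 16 14 6 17 3 4)(2 10 15)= [16, 1, 10, 4, 0, 5, 17, 7, 8, 9, 15, 11, 12, 13, 6, 2, 14, 3]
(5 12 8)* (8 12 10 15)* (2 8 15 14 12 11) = (15)(2 8 5 10 14 12 11) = [0, 1, 8, 3, 4, 10, 6, 7, 5, 9, 14, 2, 11, 13, 12, 15]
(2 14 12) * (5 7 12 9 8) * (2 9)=(2 14)(5 7 12 9 8)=[0, 1, 14, 3, 4, 7, 6, 12, 5, 8, 10, 11, 9, 13, 2]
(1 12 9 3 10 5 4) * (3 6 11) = (1 12 9 6 11 3 10 5 4) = [0, 12, 2, 10, 1, 4, 11, 7, 8, 6, 5, 3, 9]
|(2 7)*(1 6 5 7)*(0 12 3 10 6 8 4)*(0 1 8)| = |(0 12 3 10 6 5 7 2 8 4 1)| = 11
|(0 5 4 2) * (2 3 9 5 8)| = 12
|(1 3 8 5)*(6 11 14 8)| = 7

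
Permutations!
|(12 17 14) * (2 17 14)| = 2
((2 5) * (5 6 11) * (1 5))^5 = (11)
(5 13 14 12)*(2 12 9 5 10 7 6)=(2 12 10 7 6)(5 13 14 9)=[0, 1, 12, 3, 4, 13, 2, 6, 8, 5, 7, 11, 10, 14, 9]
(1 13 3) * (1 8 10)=(1 13 3 8 10)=[0, 13, 2, 8, 4, 5, 6, 7, 10, 9, 1, 11, 12, 3]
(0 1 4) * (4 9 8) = (0 1 9 8 4) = [1, 9, 2, 3, 0, 5, 6, 7, 4, 8]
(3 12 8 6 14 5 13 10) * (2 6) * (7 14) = [0, 1, 6, 12, 4, 13, 7, 14, 2, 9, 3, 11, 8, 10, 5] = (2 6 7 14 5 13 10 3 12 8)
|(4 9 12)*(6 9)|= |(4 6 9 12)|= 4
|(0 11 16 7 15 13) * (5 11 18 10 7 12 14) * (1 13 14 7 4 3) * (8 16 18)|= 15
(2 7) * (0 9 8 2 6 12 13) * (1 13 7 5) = [9, 13, 5, 3, 4, 1, 12, 6, 2, 8, 10, 11, 7, 0] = (0 9 8 2 5 1 13)(6 12 7)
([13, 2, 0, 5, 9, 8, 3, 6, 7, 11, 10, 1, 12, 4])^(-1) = [2, 11, 1, 6, 13, 3, 7, 8, 5, 4, 10, 9, 12, 0]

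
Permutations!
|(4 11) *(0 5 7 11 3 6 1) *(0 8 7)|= 14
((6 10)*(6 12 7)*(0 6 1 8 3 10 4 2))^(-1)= ((0 6 4 2)(1 8 3 10 12 7))^(-1)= (0 2 4 6)(1 7 12 10 3 8)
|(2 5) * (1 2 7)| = 4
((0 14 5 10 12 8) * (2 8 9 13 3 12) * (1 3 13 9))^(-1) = (0 8 2 10 5 14)(1 12 3)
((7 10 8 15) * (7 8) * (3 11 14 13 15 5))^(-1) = ((3 11 14 13 15 8 5)(7 10))^(-1) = (3 5 8 15 13 14 11)(7 10)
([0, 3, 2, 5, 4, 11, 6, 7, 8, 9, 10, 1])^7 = [0, 11, 2, 1, 4, 3, 6, 7, 8, 9, 10, 5]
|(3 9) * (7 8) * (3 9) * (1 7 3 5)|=|(9)(1 7 8 3 5)|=5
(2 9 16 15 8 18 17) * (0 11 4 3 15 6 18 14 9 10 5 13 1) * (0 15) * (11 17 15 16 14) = (0 17 2 10 5 13 1 16 6 18 15 8 11 4 3)(9 14) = [17, 16, 10, 0, 3, 13, 18, 7, 11, 14, 5, 4, 12, 1, 9, 8, 6, 2, 15]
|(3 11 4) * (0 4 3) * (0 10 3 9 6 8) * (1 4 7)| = 10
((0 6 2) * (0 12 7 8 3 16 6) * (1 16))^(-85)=(1 2 8 16 12 3 6 7)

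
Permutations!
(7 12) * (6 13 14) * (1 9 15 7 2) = (1 9 15 7 12 2)(6 13 14) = [0, 9, 1, 3, 4, 5, 13, 12, 8, 15, 10, 11, 2, 14, 6, 7]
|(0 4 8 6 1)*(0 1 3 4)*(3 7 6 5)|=4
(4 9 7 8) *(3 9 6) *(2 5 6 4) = (2 5 6 3 9 7 8) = [0, 1, 5, 9, 4, 6, 3, 8, 2, 7]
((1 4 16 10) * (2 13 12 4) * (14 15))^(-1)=(1 10 16 4 12 13 2)(14 15)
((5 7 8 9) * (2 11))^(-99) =(2 11)(5 7 8 9) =((2 11)(5 7 8 9))^(-99)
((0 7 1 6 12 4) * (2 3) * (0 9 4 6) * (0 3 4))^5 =(0 4 3 7 9 2 1)(6 12)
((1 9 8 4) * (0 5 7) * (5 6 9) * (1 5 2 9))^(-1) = ((0 6 1 2 9 8 4 5 7))^(-1) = (0 7 5 4 8 9 2 1 6)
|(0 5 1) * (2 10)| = 6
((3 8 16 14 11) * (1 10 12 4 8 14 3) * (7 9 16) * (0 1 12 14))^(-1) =((0 1 10 14 11 12 4 8 7 9 16 3))^(-1) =(0 3 16 9 7 8 4 12 11 14 10 1)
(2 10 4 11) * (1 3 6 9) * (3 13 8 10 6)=(1 13 8 10 4 11 2 6 9)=[0, 13, 6, 3, 11, 5, 9, 7, 10, 1, 4, 2, 12, 8]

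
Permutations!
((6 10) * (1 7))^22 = (10)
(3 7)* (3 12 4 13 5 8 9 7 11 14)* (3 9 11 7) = (3 7 12 4 13 5 8 11 14 9) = [0, 1, 2, 7, 13, 8, 6, 12, 11, 3, 10, 14, 4, 5, 9]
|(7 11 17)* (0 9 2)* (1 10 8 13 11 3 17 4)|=6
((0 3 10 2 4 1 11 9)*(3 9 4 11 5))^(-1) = (0 9)(1 4 11 2 10 3 5)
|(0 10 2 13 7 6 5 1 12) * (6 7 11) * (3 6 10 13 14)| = 11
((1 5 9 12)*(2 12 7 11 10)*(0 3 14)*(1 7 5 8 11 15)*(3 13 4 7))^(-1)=(0 14 3 12 2 10 11 8 1 15 7 4 13)(5 9)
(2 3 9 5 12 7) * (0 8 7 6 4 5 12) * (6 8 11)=(0 11 6 4 5)(2 3 9 12 8 7)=[11, 1, 3, 9, 5, 0, 4, 2, 7, 12, 10, 6, 8]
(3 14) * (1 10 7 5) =[0, 10, 2, 14, 4, 1, 6, 5, 8, 9, 7, 11, 12, 13, 3] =(1 10 7 5)(3 14)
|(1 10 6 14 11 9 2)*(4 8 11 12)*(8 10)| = |(1 8 11 9 2)(4 10 6 14 12)| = 5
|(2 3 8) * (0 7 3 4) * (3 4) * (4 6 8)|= 7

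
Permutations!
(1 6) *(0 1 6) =[1, 0, 2, 3, 4, 5, 6] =(6)(0 1)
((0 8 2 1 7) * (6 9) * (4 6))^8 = ((0 8 2 1 7)(4 6 9))^8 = (0 1 8 7 2)(4 9 6)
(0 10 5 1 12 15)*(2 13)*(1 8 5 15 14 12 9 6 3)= (0 10 15)(1 9 6 3)(2 13)(5 8)(12 14)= [10, 9, 13, 1, 4, 8, 3, 7, 5, 6, 15, 11, 14, 2, 12, 0]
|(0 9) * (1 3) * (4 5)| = 2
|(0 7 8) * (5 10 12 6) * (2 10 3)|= 6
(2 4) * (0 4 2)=(0 4)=[4, 1, 2, 3, 0]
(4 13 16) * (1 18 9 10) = (1 18 9 10)(4 13 16) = [0, 18, 2, 3, 13, 5, 6, 7, 8, 10, 1, 11, 12, 16, 14, 15, 4, 17, 9]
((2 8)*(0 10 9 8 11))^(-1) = (0 11 2 8 9 10) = ((0 10 9 8 2 11))^(-1)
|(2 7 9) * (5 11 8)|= 3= |(2 7 9)(5 11 8)|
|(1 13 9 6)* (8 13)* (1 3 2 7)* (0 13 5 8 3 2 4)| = 18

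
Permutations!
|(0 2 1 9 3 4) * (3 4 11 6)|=|(0 2 1 9 4)(3 11 6)|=15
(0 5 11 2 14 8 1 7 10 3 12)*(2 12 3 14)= [5, 7, 2, 3, 4, 11, 6, 10, 1, 9, 14, 12, 0, 13, 8]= (0 5 11 12)(1 7 10 14 8)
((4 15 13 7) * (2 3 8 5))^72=(15)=((2 3 8 5)(4 15 13 7))^72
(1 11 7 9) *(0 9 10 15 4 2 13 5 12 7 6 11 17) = (0 9 1 17)(2 13 5 12 7 10 15 4)(6 11) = [9, 17, 13, 3, 2, 12, 11, 10, 8, 1, 15, 6, 7, 5, 14, 4, 16, 0]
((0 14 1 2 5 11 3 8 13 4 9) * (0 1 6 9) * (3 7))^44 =((0 14 6 9 1 2 5 11 7 3 8 13 4))^44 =(0 2 8 6 11 4 1 3 14 5 13 9 7)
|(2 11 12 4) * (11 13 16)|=6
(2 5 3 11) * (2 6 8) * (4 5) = (2 4 5 3 11 6 8) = [0, 1, 4, 11, 5, 3, 8, 7, 2, 9, 10, 6]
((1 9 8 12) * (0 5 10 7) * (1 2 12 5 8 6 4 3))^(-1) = (0 7 10 5 8)(1 3 4 6 9)(2 12)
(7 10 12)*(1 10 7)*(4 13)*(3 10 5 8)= (1 5 8 3 10 12)(4 13)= [0, 5, 2, 10, 13, 8, 6, 7, 3, 9, 12, 11, 1, 4]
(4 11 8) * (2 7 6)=(2 7 6)(4 11 8)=[0, 1, 7, 3, 11, 5, 2, 6, 4, 9, 10, 8]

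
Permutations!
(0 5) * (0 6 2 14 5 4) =(0 4)(2 14 5 6) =[4, 1, 14, 3, 0, 6, 2, 7, 8, 9, 10, 11, 12, 13, 5]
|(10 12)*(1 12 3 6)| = 5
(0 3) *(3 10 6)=(0 10 6 3)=[10, 1, 2, 0, 4, 5, 3, 7, 8, 9, 6]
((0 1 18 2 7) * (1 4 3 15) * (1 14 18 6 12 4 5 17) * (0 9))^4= (0 6 15 7 17 4 18)(1 3 2 5 12 14 9)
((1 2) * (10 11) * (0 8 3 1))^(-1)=(0 2 1 3 8)(10 11)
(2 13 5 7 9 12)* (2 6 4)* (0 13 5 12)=(0 13 12 6 4 2 5 7 9)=[13, 1, 5, 3, 2, 7, 4, 9, 8, 0, 10, 11, 6, 12]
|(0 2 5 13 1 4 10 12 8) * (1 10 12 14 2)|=5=|(0 1 4 12 8)(2 5 13 10 14)|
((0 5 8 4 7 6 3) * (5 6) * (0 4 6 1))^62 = (3 7 8)(4 5 6) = ((0 1)(3 4 7 5 8 6))^62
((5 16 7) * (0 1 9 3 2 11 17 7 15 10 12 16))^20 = ((0 1 9 3 2 11 17 7 5)(10 12 16 15))^20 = (0 9 2 17 5 1 3 11 7)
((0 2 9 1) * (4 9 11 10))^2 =((0 2 11 10 4 9 1))^2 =(0 11 4 1 2 10 9)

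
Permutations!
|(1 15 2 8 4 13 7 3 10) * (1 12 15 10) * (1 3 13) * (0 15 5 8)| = 6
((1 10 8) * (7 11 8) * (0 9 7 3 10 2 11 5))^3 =(0 5 7 9)(1 8 11 2)(3 10)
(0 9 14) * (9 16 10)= (0 16 10 9 14)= [16, 1, 2, 3, 4, 5, 6, 7, 8, 14, 9, 11, 12, 13, 0, 15, 10]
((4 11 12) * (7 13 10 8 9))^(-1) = (4 12 11)(7 9 8 10 13) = ((4 11 12)(7 13 10 8 9))^(-1)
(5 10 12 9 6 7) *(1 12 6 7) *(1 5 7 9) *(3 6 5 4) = (1 12)(3 6 4)(5 10) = [0, 12, 2, 6, 3, 10, 4, 7, 8, 9, 5, 11, 1]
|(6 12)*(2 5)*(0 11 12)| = 4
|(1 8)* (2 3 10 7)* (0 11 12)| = |(0 11 12)(1 8)(2 3 10 7)| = 12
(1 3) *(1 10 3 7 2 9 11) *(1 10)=(1 7 2 9 11 10 3)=[0, 7, 9, 1, 4, 5, 6, 2, 8, 11, 3, 10]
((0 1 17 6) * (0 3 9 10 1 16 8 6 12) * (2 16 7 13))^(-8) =(0 8 1 13 3 12 16 10 7 6 17 2 9)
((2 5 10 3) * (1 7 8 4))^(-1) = ((1 7 8 4)(2 5 10 3))^(-1) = (1 4 8 7)(2 3 10 5)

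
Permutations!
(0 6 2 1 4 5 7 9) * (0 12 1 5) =(0 6 2 5 7 9 12 1 4) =[6, 4, 5, 3, 0, 7, 2, 9, 8, 12, 10, 11, 1]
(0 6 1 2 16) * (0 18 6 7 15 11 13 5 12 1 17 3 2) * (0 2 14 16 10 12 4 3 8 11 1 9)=[7, 2, 10, 14, 3, 4, 17, 15, 11, 0, 12, 13, 9, 5, 16, 1, 18, 8, 6]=(0 7 15 1 2 10 12 9)(3 14 16 18 6 17 8 11 13 5 4)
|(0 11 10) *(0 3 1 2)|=|(0 11 10 3 1 2)|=6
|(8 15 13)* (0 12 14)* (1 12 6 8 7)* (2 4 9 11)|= |(0 6 8 15 13 7 1 12 14)(2 4 9 11)|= 36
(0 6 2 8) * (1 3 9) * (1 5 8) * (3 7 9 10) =[6, 7, 1, 10, 4, 8, 2, 9, 0, 5, 3] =(0 6 2 1 7 9 5 8)(3 10)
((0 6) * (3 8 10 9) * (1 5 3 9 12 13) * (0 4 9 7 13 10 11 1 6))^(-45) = ((1 5 3 8 11)(4 9 7 13 6)(10 12))^(-45) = (13)(10 12)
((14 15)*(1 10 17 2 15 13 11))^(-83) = ((1 10 17 2 15 14 13 11))^(-83) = (1 14 17 11 15 10 13 2)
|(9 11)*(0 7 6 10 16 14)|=|(0 7 6 10 16 14)(9 11)|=6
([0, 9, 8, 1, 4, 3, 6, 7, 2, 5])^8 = (9)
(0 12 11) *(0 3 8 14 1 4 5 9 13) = (0 12 11 3 8 14 1 4 5 9 13) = [12, 4, 2, 8, 5, 9, 6, 7, 14, 13, 10, 3, 11, 0, 1]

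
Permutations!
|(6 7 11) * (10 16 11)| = 5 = |(6 7 10 16 11)|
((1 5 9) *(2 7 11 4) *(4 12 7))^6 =((1 5 9)(2 4)(7 11 12))^6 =(12)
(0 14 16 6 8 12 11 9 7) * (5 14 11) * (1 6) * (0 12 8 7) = [11, 6, 2, 3, 4, 14, 7, 12, 8, 0, 10, 9, 5, 13, 16, 15, 1] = (0 11 9)(1 6 7 12 5 14 16)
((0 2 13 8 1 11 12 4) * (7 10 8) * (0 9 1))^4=((0 2 13 7 10 8)(1 11 12 4 9))^4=(0 10 13)(1 9 4 12 11)(2 8 7)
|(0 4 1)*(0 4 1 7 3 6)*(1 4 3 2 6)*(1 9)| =15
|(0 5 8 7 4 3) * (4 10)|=7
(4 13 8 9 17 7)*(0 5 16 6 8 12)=[5, 1, 2, 3, 13, 16, 8, 4, 9, 17, 10, 11, 0, 12, 14, 15, 6, 7]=(0 5 16 6 8 9 17 7 4 13 12)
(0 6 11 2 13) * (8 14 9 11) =(0 6 8 14 9 11 2 13) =[6, 1, 13, 3, 4, 5, 8, 7, 14, 11, 10, 2, 12, 0, 9]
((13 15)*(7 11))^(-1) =(7 11)(13 15)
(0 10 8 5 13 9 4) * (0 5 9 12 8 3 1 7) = [10, 7, 2, 1, 5, 13, 6, 0, 9, 4, 3, 11, 8, 12] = (0 10 3 1 7)(4 5 13 12 8 9)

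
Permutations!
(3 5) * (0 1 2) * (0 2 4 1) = (1 4)(3 5) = [0, 4, 2, 5, 1, 3]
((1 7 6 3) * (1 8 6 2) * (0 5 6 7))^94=((0 5 6 3 8 7 2 1))^94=(0 2 8 6)(1 7 3 5)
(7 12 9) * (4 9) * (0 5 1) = [5, 0, 2, 3, 9, 1, 6, 12, 8, 7, 10, 11, 4] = (0 5 1)(4 9 7 12)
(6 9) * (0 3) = [3, 1, 2, 0, 4, 5, 9, 7, 8, 6] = (0 3)(6 9)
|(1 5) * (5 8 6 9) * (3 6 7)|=|(1 8 7 3 6 9 5)|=7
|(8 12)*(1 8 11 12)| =2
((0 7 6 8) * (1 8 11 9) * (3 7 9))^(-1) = (0 8 1 9)(3 11 6 7)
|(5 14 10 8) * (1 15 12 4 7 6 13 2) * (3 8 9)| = 24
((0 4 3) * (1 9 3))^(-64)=((0 4 1 9 3))^(-64)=(0 4 1 9 3)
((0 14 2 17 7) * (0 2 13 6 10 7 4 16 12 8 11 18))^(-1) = ((0 14 13 6 10 7 2 17 4 16 12 8 11 18))^(-1) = (0 18 11 8 12 16 4 17 2 7 10 6 13 14)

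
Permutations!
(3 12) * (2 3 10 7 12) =[0, 1, 3, 2, 4, 5, 6, 12, 8, 9, 7, 11, 10] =(2 3)(7 12 10)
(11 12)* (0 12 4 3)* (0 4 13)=(0 12 11 13)(3 4)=[12, 1, 2, 4, 3, 5, 6, 7, 8, 9, 10, 13, 11, 0]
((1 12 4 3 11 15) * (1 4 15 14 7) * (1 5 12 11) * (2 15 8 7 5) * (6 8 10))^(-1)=(1 3 4 15 2 7 8 6 10 12 5 14 11)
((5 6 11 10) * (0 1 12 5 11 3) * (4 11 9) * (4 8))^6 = (12)(4 11 10 9 8)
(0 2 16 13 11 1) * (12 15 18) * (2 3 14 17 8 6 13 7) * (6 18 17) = (0 3 14 6 13 11 1)(2 16 7)(8 18 12 15 17) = [3, 0, 16, 14, 4, 5, 13, 2, 18, 9, 10, 1, 15, 11, 6, 17, 7, 8, 12]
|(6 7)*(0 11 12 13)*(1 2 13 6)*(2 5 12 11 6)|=|(0 6 7 1 5 12 2 13)|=8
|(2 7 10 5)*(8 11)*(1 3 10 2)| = |(1 3 10 5)(2 7)(8 11)| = 4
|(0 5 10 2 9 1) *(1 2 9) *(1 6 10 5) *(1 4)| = 12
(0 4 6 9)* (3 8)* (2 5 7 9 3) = (0 4 6 3 8 2 5 7 9) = [4, 1, 5, 8, 6, 7, 3, 9, 2, 0]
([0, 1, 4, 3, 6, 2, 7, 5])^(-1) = (2 5 7 6 4)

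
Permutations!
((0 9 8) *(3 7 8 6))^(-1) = ((0 9 6 3 7 8))^(-1) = (0 8 7 3 6 9)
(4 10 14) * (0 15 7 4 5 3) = (0 15 7 4 10 14 5 3) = [15, 1, 2, 0, 10, 3, 6, 4, 8, 9, 14, 11, 12, 13, 5, 7]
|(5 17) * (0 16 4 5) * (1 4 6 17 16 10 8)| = |(0 10 8 1 4 5 16 6 17)| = 9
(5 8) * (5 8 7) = (8)(5 7) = [0, 1, 2, 3, 4, 7, 6, 5, 8]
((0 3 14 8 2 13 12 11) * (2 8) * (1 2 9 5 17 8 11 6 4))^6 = ((0 3 14 9 5 17 8 11)(1 2 13 12 6 4))^6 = (0 8 5 14)(3 11 17 9)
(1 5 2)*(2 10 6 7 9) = (1 5 10 6 7 9 2) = [0, 5, 1, 3, 4, 10, 7, 9, 8, 2, 6]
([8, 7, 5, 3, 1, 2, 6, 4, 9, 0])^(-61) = (0 9 8)(1 4 7)(2 5)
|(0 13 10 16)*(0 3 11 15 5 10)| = |(0 13)(3 11 15 5 10 16)| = 6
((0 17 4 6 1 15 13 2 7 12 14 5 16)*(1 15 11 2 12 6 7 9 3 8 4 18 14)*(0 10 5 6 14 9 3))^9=((0 17 18 9)(1 11 2 3 8 4 7 14 6 15 13 12)(5 16 10))^9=(0 17 18 9)(1 15 7 3)(2 12 6 4)(8 11 13 14)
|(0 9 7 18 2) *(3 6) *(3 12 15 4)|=|(0 9 7 18 2)(3 6 12 15 4)|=5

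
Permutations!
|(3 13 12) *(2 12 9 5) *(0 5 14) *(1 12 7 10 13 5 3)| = |(0 3 5 2 7 10 13 9 14)(1 12)| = 18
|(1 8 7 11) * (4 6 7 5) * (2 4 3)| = |(1 8 5 3 2 4 6 7 11)| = 9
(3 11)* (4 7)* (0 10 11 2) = [10, 1, 0, 2, 7, 5, 6, 4, 8, 9, 11, 3] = (0 10 11 3 2)(4 7)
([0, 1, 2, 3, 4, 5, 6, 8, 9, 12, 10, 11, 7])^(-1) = [0, 1, 2, 3, 4, 5, 6, 12, 7, 8, 10, 11, 9]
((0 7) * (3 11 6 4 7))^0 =(11)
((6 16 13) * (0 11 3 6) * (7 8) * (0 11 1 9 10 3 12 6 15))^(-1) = ((0 1 9 10 3 15)(6 16 13 11 12)(7 8))^(-1) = (0 15 3 10 9 1)(6 12 11 13 16)(7 8)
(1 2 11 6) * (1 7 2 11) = (1 11 6 7 2) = [0, 11, 1, 3, 4, 5, 7, 2, 8, 9, 10, 6]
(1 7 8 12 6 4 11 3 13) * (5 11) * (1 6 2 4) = (1 7 8 12 2 4 5 11 3 13 6) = [0, 7, 4, 13, 5, 11, 1, 8, 12, 9, 10, 3, 2, 6]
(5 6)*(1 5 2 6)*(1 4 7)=(1 5 4 7)(2 6)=[0, 5, 6, 3, 7, 4, 2, 1]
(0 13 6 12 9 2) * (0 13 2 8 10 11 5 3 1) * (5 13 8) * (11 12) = (0 2 8 10 12 9 5 3 1)(6 11 13) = [2, 0, 8, 1, 4, 3, 11, 7, 10, 5, 12, 13, 9, 6]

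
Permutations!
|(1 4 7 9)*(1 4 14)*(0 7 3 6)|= |(0 7 9 4 3 6)(1 14)|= 6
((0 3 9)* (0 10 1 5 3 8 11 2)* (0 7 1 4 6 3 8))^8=(1 8 2)(3 4 9 6 10)(5 11 7)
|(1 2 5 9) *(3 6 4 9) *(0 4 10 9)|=14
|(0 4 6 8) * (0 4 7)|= 6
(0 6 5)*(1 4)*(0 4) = (0 6 5 4 1) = [6, 0, 2, 3, 1, 4, 5]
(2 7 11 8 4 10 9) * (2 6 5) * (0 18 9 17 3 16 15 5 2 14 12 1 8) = (0 18 9 6 2 7 11)(1 8 4 10 17 3 16 15 5 14 12) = [18, 8, 7, 16, 10, 14, 2, 11, 4, 6, 17, 0, 1, 13, 12, 5, 15, 3, 9]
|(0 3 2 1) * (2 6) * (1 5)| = 6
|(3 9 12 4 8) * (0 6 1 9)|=8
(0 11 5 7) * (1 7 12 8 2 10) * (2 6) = (0 11 5 12 8 6 2 10 1 7) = [11, 7, 10, 3, 4, 12, 2, 0, 6, 9, 1, 5, 8]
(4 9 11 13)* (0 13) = (0 13 4 9 11) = [13, 1, 2, 3, 9, 5, 6, 7, 8, 11, 10, 0, 12, 4]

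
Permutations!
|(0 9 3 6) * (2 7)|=4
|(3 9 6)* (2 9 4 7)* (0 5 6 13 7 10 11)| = 28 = |(0 5 6 3 4 10 11)(2 9 13 7)|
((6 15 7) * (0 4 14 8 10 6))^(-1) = ((0 4 14 8 10 6 15 7))^(-1) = (0 7 15 6 10 8 14 4)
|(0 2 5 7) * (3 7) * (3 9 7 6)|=|(0 2 5 9 7)(3 6)|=10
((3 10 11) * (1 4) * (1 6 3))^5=((1 4 6 3 10 11))^5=(1 11 10 3 6 4)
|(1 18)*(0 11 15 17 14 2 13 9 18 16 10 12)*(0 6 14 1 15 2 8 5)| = |(0 11 2 13 9 18 15 17 1 16 10 12 6 14 8 5)| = 16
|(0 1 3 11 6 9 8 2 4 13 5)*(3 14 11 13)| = 12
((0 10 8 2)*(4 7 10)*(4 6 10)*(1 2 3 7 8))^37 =(0 10 2 6 1)(3 7 4 8)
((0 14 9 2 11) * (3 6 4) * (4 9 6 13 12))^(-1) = (0 11 2 9 6 14)(3 4 12 13)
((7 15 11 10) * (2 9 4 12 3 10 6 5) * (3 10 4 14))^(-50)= ((2 9 14 3 4 12 10 7 15 11 6 5))^(-50)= (2 6 15 10 4 14)(3 9 5 11 7 12)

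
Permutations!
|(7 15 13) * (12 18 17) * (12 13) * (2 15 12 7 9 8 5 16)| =11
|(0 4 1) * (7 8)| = |(0 4 1)(7 8)| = 6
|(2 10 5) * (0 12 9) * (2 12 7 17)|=|(0 7 17 2 10 5 12 9)|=8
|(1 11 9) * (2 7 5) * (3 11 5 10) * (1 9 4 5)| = |(2 7 10 3 11 4 5)| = 7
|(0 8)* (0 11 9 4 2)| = |(0 8 11 9 4 2)| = 6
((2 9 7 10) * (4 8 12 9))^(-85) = (2 10 7 9 12 8 4)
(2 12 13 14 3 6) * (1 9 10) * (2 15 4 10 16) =(1 9 16 2 12 13 14 3 6 15 4 10) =[0, 9, 12, 6, 10, 5, 15, 7, 8, 16, 1, 11, 13, 14, 3, 4, 2]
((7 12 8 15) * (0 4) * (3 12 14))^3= ((0 4)(3 12 8 15 7 14))^3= (0 4)(3 15)(7 12)(8 14)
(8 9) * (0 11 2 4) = (0 11 2 4)(8 9) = [11, 1, 4, 3, 0, 5, 6, 7, 9, 8, 10, 2]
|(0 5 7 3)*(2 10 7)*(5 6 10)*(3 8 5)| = 8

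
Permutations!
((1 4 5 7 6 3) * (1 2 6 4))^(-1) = ((2 6 3)(4 5 7))^(-1) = (2 3 6)(4 7 5)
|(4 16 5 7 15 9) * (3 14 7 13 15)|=6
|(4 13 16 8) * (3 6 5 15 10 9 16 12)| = |(3 6 5 15 10 9 16 8 4 13 12)| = 11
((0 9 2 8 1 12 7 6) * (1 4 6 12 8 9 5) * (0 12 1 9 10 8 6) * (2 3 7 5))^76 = ((0 2 10 8 4)(1 6 12 5 9 3 7))^76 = (0 2 10 8 4)(1 7 3 9 5 12 6)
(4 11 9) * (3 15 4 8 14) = (3 15 4 11 9 8 14) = [0, 1, 2, 15, 11, 5, 6, 7, 14, 8, 10, 9, 12, 13, 3, 4]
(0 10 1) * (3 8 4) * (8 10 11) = (0 11 8 4 3 10 1) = [11, 0, 2, 10, 3, 5, 6, 7, 4, 9, 1, 8]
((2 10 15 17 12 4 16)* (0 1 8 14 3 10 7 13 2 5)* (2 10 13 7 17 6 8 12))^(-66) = (17)(3 6 13 8 10 14 15)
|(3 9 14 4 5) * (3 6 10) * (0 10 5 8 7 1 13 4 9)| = 30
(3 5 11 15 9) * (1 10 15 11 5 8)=(1 10 15 9 3 8)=[0, 10, 2, 8, 4, 5, 6, 7, 1, 3, 15, 11, 12, 13, 14, 9]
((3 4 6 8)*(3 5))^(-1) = ((3 4 6 8 5))^(-1) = (3 5 8 6 4)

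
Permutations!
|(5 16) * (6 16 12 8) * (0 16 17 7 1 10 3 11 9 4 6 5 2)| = |(0 16 2)(1 10 3 11 9 4 6 17 7)(5 12 8)| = 9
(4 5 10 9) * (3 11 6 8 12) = (3 11 6 8 12)(4 5 10 9) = [0, 1, 2, 11, 5, 10, 8, 7, 12, 4, 9, 6, 3]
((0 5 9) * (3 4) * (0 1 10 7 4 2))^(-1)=(0 2 3 4 7 10 1 9 5)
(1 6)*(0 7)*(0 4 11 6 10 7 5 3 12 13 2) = [5, 10, 0, 12, 11, 3, 1, 4, 8, 9, 7, 6, 13, 2] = (0 5 3 12 13 2)(1 10 7 4 11 6)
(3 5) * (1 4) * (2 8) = [0, 4, 8, 5, 1, 3, 6, 7, 2] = (1 4)(2 8)(3 5)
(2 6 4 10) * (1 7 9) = (1 7 9)(2 6 4 10) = [0, 7, 6, 3, 10, 5, 4, 9, 8, 1, 2]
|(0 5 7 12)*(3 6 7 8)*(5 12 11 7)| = 4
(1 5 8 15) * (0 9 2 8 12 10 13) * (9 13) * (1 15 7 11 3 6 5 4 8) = [13, 4, 1, 6, 8, 12, 5, 11, 7, 2, 9, 3, 10, 0, 14, 15] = (15)(0 13)(1 4 8 7 11 3 6 5 12 10 9 2)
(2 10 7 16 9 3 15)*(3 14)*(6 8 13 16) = (2 10 7 6 8 13 16 9 14 3 15) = [0, 1, 10, 15, 4, 5, 8, 6, 13, 14, 7, 11, 12, 16, 3, 2, 9]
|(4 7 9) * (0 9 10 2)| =6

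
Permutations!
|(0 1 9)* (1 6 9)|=3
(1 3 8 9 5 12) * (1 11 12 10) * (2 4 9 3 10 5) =[0, 10, 4, 8, 9, 5, 6, 7, 3, 2, 1, 12, 11] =(1 10)(2 4 9)(3 8)(11 12)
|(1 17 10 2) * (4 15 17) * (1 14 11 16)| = 9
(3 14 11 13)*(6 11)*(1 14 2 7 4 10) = (1 14 6 11 13 3 2 7 4 10) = [0, 14, 7, 2, 10, 5, 11, 4, 8, 9, 1, 13, 12, 3, 6]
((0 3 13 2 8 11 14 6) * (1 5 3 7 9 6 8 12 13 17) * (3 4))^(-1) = (0 6 9 7)(1 17 3 4 5)(2 13 12)(8 14 11)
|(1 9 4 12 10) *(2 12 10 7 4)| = 7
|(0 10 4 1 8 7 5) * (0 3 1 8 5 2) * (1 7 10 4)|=9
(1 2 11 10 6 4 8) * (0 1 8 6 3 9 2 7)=(0 1 7)(2 11 10 3 9)(4 6)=[1, 7, 11, 9, 6, 5, 4, 0, 8, 2, 3, 10]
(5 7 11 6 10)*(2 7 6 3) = (2 7 11 3)(5 6 10) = [0, 1, 7, 2, 4, 6, 10, 11, 8, 9, 5, 3]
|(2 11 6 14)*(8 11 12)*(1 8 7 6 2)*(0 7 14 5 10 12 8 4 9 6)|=24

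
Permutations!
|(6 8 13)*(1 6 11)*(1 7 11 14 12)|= |(1 6 8 13 14 12)(7 11)|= 6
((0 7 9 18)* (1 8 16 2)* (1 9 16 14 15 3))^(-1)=(0 18 9 2 16 7)(1 3 15 14 8)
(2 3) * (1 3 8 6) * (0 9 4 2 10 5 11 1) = (0 9 4 2 8 6)(1 3 10 5 11) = [9, 3, 8, 10, 2, 11, 0, 7, 6, 4, 5, 1]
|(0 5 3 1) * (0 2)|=|(0 5 3 1 2)|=5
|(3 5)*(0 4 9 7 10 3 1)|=8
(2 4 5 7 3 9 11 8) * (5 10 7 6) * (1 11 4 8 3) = [0, 11, 8, 9, 10, 6, 5, 1, 2, 4, 7, 3] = (1 11 3 9 4 10 7)(2 8)(5 6)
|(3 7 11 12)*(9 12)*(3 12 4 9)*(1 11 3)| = 2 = |(12)(1 11)(3 7)(4 9)|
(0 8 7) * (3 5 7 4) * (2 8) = (0 2 8 4 3 5 7) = [2, 1, 8, 5, 3, 7, 6, 0, 4]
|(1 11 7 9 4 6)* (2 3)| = 6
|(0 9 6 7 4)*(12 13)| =10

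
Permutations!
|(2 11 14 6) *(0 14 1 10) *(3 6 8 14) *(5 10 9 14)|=|(0 3 6 2 11 1 9 14 8 5 10)|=11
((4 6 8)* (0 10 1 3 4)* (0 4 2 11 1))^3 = (0 10)(1 11 2 3)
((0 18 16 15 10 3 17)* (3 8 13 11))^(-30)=(18)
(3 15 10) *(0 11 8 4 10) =[11, 1, 2, 15, 10, 5, 6, 7, 4, 9, 3, 8, 12, 13, 14, 0] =(0 11 8 4 10 3 15)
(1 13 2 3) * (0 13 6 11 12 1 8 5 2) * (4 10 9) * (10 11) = (0 13)(1 6 10 9 4 11 12)(2 3 8 5) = [13, 6, 3, 8, 11, 2, 10, 7, 5, 4, 9, 12, 1, 0]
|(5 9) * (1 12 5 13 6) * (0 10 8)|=|(0 10 8)(1 12 5 9 13 6)|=6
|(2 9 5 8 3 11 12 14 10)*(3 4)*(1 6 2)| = 12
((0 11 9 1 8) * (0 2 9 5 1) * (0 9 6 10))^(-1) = (0 10 6 2 8 1 5 11)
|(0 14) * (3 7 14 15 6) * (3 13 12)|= 8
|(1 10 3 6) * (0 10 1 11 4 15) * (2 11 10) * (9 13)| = 30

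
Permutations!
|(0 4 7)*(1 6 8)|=|(0 4 7)(1 6 8)|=3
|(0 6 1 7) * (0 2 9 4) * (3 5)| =14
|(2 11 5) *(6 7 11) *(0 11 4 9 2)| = |(0 11 5)(2 6 7 4 9)| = 15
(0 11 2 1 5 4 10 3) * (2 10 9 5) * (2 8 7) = [11, 8, 1, 0, 9, 4, 6, 2, 7, 5, 3, 10] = (0 11 10 3)(1 8 7 2)(4 9 5)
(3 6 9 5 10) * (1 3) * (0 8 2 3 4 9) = (0 8 2 3 6)(1 4 9 5 10) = [8, 4, 3, 6, 9, 10, 0, 7, 2, 5, 1]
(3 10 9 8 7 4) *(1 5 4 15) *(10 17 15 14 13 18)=(1 5 4 3 17 15)(7 14 13 18 10 9 8)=[0, 5, 2, 17, 3, 4, 6, 14, 7, 8, 9, 11, 12, 18, 13, 1, 16, 15, 10]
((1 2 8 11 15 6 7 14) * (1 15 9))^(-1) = ((1 2 8 11 9)(6 7 14 15))^(-1) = (1 9 11 8 2)(6 15 14 7)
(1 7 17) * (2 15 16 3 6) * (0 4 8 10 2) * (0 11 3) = [4, 7, 15, 6, 8, 5, 11, 17, 10, 9, 2, 3, 12, 13, 14, 16, 0, 1] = (0 4 8 10 2 15 16)(1 7 17)(3 6 11)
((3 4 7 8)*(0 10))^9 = (0 10)(3 4 7 8)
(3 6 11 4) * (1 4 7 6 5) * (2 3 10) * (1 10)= (1 4)(2 3 5 10)(6 11 7)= [0, 4, 3, 5, 1, 10, 11, 6, 8, 9, 2, 7]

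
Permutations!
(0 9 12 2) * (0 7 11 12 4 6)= (0 9 4 6)(2 7 11 12)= [9, 1, 7, 3, 6, 5, 0, 11, 8, 4, 10, 12, 2]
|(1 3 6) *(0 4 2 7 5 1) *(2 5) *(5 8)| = |(0 4 8 5 1 3 6)(2 7)| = 14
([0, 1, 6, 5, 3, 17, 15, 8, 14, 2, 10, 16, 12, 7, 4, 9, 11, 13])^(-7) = [0, 1, 6, 5, 3, 17, 15, 8, 14, 2, 10, 16, 12, 7, 4, 9, 11, 13]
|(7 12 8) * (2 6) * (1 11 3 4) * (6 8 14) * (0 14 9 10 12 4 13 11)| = 24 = |(0 14 6 2 8 7 4 1)(3 13 11)(9 10 12)|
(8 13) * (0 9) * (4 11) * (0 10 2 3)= (0 9 10 2 3)(4 11)(8 13)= [9, 1, 3, 0, 11, 5, 6, 7, 13, 10, 2, 4, 12, 8]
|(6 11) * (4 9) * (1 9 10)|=4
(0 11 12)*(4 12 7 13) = (0 11 7 13 4 12) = [11, 1, 2, 3, 12, 5, 6, 13, 8, 9, 10, 7, 0, 4]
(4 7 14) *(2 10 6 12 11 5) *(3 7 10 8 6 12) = (2 8 6 3 7 14 4 10 12 11 5) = [0, 1, 8, 7, 10, 2, 3, 14, 6, 9, 12, 5, 11, 13, 4]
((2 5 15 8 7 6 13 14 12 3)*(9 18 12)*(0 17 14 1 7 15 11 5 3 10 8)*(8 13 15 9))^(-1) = ((0 17 14 8 9 18 12 10 13 1 7 6 15)(2 3)(5 11))^(-1) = (0 15 6 7 1 13 10 12 18 9 8 14 17)(2 3)(5 11)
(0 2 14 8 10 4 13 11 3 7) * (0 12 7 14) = (0 2)(3 14 8 10 4 13 11)(7 12) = [2, 1, 0, 14, 13, 5, 6, 12, 10, 9, 4, 3, 7, 11, 8]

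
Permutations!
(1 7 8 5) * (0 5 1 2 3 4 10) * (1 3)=(0 5 2 1 7 8 3 4 10)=[5, 7, 1, 4, 10, 2, 6, 8, 3, 9, 0]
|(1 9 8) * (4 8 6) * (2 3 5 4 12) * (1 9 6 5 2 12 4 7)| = 14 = |(12)(1 6 4 8 9 5 7)(2 3)|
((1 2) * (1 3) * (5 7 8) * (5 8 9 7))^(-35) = (1 2 3)(7 9)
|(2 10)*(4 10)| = |(2 4 10)| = 3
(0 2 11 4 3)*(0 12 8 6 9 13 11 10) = (0 2 10)(3 12 8 6 9 13 11 4) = [2, 1, 10, 12, 3, 5, 9, 7, 6, 13, 0, 4, 8, 11]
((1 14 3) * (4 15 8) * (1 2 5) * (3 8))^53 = ((1 14 8 4 15 3 2 5))^53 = (1 3 8 5 15 14 2 4)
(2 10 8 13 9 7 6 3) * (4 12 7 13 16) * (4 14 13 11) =[0, 1, 10, 2, 12, 5, 3, 6, 16, 11, 8, 4, 7, 9, 13, 15, 14] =(2 10 8 16 14 13 9 11 4 12 7 6 3)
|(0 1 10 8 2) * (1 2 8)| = 2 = |(0 2)(1 10)|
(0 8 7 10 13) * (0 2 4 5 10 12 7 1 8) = [0, 8, 4, 3, 5, 10, 6, 12, 1, 9, 13, 11, 7, 2] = (1 8)(2 4 5 10 13)(7 12)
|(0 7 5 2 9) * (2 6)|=6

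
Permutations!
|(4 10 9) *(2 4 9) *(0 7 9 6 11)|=|(0 7 9 6 11)(2 4 10)|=15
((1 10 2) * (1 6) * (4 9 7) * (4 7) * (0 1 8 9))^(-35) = ((0 1 10 2 6 8 9 4))^(-35) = (0 8 10 4 6 1 9 2)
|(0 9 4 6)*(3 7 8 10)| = |(0 9 4 6)(3 7 8 10)| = 4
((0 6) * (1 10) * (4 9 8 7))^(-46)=((0 6)(1 10)(4 9 8 7))^(-46)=(10)(4 8)(7 9)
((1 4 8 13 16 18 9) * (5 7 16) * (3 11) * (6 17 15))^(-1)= (1 9 18 16 7 5 13 8 4)(3 11)(6 15 17)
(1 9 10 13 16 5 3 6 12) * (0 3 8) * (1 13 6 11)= [3, 9, 2, 11, 4, 8, 12, 7, 0, 10, 6, 1, 13, 16, 14, 15, 5]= (0 3 11 1 9 10 6 12 13 16 5 8)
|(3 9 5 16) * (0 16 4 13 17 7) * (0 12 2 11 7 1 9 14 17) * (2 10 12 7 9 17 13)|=|(0 16 3 14 13)(1 17)(2 11 9 5 4)(10 12)|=10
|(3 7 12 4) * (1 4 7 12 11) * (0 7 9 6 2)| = 10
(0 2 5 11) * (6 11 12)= (0 2 5 12 6 11)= [2, 1, 5, 3, 4, 12, 11, 7, 8, 9, 10, 0, 6]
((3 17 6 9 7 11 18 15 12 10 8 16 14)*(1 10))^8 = (1 9 8 11 14 15 17)(3 12 6 10 7 16 18)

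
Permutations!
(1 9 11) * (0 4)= (0 4)(1 9 11)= [4, 9, 2, 3, 0, 5, 6, 7, 8, 11, 10, 1]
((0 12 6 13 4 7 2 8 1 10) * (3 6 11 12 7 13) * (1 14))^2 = (0 2 14 10 7 8 1)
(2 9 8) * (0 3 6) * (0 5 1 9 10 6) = (0 3)(1 9 8 2 10 6 5) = [3, 9, 10, 0, 4, 1, 5, 7, 2, 8, 6]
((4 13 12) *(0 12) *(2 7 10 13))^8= (0 12 4 2 7 10 13)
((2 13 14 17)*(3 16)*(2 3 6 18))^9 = (2 13 14 17 3 16 6 18)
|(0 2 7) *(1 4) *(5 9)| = 6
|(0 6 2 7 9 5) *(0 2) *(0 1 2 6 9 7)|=6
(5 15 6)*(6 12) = (5 15 12 6) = [0, 1, 2, 3, 4, 15, 5, 7, 8, 9, 10, 11, 6, 13, 14, 12]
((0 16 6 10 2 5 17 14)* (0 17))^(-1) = ((0 16 6 10 2 5)(14 17))^(-1) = (0 5 2 10 6 16)(14 17)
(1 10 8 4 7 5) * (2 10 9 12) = [0, 9, 10, 3, 7, 1, 6, 5, 4, 12, 8, 11, 2] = (1 9 12 2 10 8 4 7 5)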